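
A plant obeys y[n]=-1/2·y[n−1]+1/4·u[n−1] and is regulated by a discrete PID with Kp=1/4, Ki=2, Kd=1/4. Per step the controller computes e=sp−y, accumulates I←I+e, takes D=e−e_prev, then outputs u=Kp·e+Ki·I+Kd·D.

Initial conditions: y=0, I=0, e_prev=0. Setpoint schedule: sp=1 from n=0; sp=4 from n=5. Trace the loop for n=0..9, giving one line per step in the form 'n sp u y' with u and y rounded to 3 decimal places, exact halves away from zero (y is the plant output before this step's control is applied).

0 1 2.500 0.000
1 1 2.688 0.625
2 1 4.258 0.359
3 1 4.159 0.885
4 1 5.239 0.597
5 4 12.438 1.011
6 4 13.787 2.604
7 4 18.126 2.145
8 4 18.436 3.459
9 4 21.295 2.879

(exact arithmetic carried between steps; '≈' marks a value shown rounded to 6 d.p. or computed from one; I and e_prev carry over from the previous line; the table rounds u and y to 3 d.p., halves away from zero)
n=0: y=0, sp=1, e=sp−y=1; I=1, D=e−e_prev=1; u=1/4·1+2·1+1/4·1=2.5; next y=-1/2·0+1/4·2.5=0.625
n=1: y=0.625, sp=1, e=sp−y=0.375; I=1.375, D=e−e_prev=-0.625; u=1/4·0.375+2·1.375+1/4·(-0.625)=2.6875; next y=-1/2·0.625+1/4·2.6875=0.359375
n=2: y=0.359375, sp=1, e=sp−y=0.640625; I=2.015625, D=e−e_prev=0.265625; u=1/4·0.640625+2·2.015625+1/4·0.265625≈4.257813; next y=-1/2·0.359375+1/4·4.257813≈0.884766
n=3: y≈0.884766, sp=1, e=sp−y≈0.115234; I≈2.130859, D=e−e_prev≈-0.525391; u=1/4·0.115234+2·2.130859+1/4·(-0.525391)≈4.159180; next y=-1/2·0.884766+1/4·4.159180≈0.597412
n=4: y≈0.597412, sp=1, e=sp−y≈0.402588; I≈2.533447, D=e−e_prev≈0.287354; u=1/4·0.402588+2·2.533447+1/4·0.287354≈5.239380; next y=-1/2·0.597412+1/4·5.239380≈1.011139
n=5: y≈1.011139, sp=4, e=sp−y≈2.988861; I≈5.522308, D=e−e_prev≈2.586273; u=1/4·2.988861+2·5.522308+1/4·2.586273≈12.438400; next y=-1/2·1.011139+1/4·12.438400≈2.604031
n=6: y≈2.604031, sp=4, e=sp−y≈1.395969; I≈6.918278, D=e−e_prev≈-1.592892; u=1/4·1.395969+2·6.918278+1/4·(-1.592892)≈13.787325; next y=-1/2·2.604031+1/4·13.787325≈2.144816
n=7: y≈2.144816, sp=4, e=sp−y≈1.855184; I≈8.773462, D=e−e_prev≈0.459215; u=1/4·1.855184+2·8.773462+1/4·0.459215≈18.125523; next y=-1/2·2.144816+1/4·18.125523≈3.458973
n=8: y≈3.458973, sp=4, e=sp−y≈0.541027; I≈9.314489, D=e−e_prev≈-1.314157; u=1/4·0.541027+2·9.314489+1/4·(-1.314157)≈18.435695; next y=-1/2·3.458973+1/4·18.435695≈2.879437
n=9: y≈2.879437, sp=4, e=sp−y≈1.120563; I≈10.435052, D=e−e_prev≈0.579535; u=1/4·1.120563+2·10.435052+1/4·0.579535≈21.295128; next y=-1/2·2.879437+1/4·21.295128≈3.884063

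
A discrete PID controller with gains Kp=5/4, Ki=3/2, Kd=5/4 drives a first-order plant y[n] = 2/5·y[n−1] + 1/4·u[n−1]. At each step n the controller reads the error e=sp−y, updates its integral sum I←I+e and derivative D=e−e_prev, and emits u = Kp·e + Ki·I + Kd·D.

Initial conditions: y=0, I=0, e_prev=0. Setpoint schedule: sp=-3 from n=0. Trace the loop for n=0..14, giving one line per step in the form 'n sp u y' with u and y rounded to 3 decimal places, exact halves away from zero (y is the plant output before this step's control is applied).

(exact arithmetic carried between steps; '≈' marks a value shown rounded to 6 d.p. or computed from one; I and e_prev carry over from the previous line; the table rounds u and y to 3 d.p., halves away from zero)
n=0: y=0, sp=-3, e=sp−y=-3; I=-3, D=e−e_prev=-3; u=5/4·(-3)+3/2·(-3)+5/4·(-3)=-12; next y=2/5·0+1/4·(-12)=-3
n=1: y=-3, sp=-3, e=sp−y=0; I=-3, D=e−e_prev=3; u=5/4·0+3/2·(-3)+5/4·3=-0.75; next y=2/5·(-3)+1/4·(-0.75)=-1.3875
n=2: y=-1.3875, sp=-3, e=sp−y=-1.6125; I=-4.6125, D=e−e_prev=-1.6125; u=5/4·(-1.6125)+3/2·(-4.6125)+5/4·(-1.6125)=-10.95; next y=2/5·(-1.3875)+1/4·(-10.95)=-3.2925
n=3: y=-3.2925, sp=-3, e=sp−y=0.2925; I=-4.32, D=e−e_prev=1.905; u=5/4·0.2925+3/2·(-4.32)+5/4·1.905=-3.733125; next y=2/5·(-3.2925)+1/4·(-3.733125)≈-2.250281
n=4: y≈-2.250281, sp=-3, e=sp−y≈-0.749719; I≈-5.069719, D=e−e_prev≈-1.042219; u=5/4·(-0.749719)+3/2·(-5.069719)+5/4·(-1.042219)≈-9.8445; next y=2/5·(-2.250281)+1/4·(-9.8445)≈-3.361238
n=5: y≈-3.361238, sp=-3, e=sp−y≈0.361238; I≈-4.708481, D=e−e_prev≈1.110956; u=5/4·0.361238+3/2·(-4.708481)+5/4·1.110956≈-5.222480; next y=2/5·(-3.361238)+1/4·(-5.222480)≈-2.650115
n=6: y≈-2.650115, sp=-3, e=sp−y≈-0.349885; I≈-5.058366, D=e−e_prev≈-0.711123; u=5/4·(-0.349885)+3/2·(-5.058366)+5/4·(-0.711123)≈-8.913809; next y=2/5·(-2.650115)+1/4·(-8.913809)≈-3.288498
n=7: y≈-3.288498, sp=-3, e=sp−y≈0.288498; I≈-4.769868, D=e−e_prev≈0.638383; u=5/4·0.288498+3/2·(-4.769868)+5/4·0.638383≈-5.996200; next y=2/5·(-3.288498)+1/4·(-5.996200)≈-2.814449
n=8: y≈-2.814449, sp=-3, e=sp−y≈-0.185551; I≈-4.955419, D=e−e_prev≈-0.474049; u=5/4·(-0.185551)+3/2·(-4.955419)+5/4·(-0.474049)≈-8.257628; next y=2/5·(-2.814449)+1/4·(-8.257628)≈-3.190187
n=9: y≈-3.190187, sp=-3, e=sp−y≈0.190187; I≈-4.765232, D=e−e_prev≈0.375737; u=5/4·0.190187+3/2·(-4.765232)+5/4·0.375737≈-6.440443; next y=2/5·(-3.190187)+1/4·(-6.440443)≈-2.886185
n=10: y≈-2.886185, sp=-3, e=sp−y≈-0.113815; I≈-4.879047, D=e−e_prev≈-0.304001; u=5/4·(-0.113815)+3/2·(-4.879047)+5/4·(-0.304001)≈-7.840840; next y=2/5·(-2.886185)+1/4·(-7.840840)≈-3.114684
n=11: y≈-3.114684, sp=-3, e=sp−y≈0.114684; I≈-4.764363, D=e−e_prev≈0.228499; u=5/4·0.114684+3/2·(-4.764363)+5/4·0.228499≈-6.717565; next y=2/5·(-3.114684)+1/4·(-6.717565)≈-2.925265
n=12: y≈-2.925265, sp=-3, e=sp−y≈-0.074735; I≈-4.839098, D=e−e_prev≈-0.189419; u=5/4·(-0.074735)+3/2·(-4.839098)+5/4·(-0.189419)≈-7.588839; next y=2/5·(-2.925265)+1/4·(-7.588839)≈-3.067316
n=13: y≈-3.067316, sp=-3, e=sp−y≈0.067316; I≈-4.771782, D=e−e_prev≈0.142051; u=5/4·0.067316+3/2·(-4.771782)+5/4·0.142051≈-6.895965; next y=2/5·(-3.067316)+1/4·(-6.895965)≈-2.950917
n=14: y≈-2.950917, sp=-3, e=sp−y≈-0.049083; I≈-4.820864, D=e−e_prev≈-0.116398; u=5/4·(-0.049083)+3/2·(-4.820864)+5/4·(-0.116398)≈-7.438148; next y=2/5·(-2.950917)+1/4·(-7.438148)≈-3.039904

0 -3 -12.000 0.000
1 -3 -0.750 -3.000
2 -3 -10.950 -1.388
3 -3 -3.733 -3.293
4 -3 -9.845 -2.250
5 -3 -5.222 -3.361
6 -3 -8.914 -2.650
7 -3 -5.996 -3.288
8 -3 -8.258 -2.814
9 -3 -6.440 -3.190
10 -3 -7.841 -2.886
11 -3 -6.718 -3.115
12 -3 -7.589 -2.925
13 -3 -6.896 -3.067
14 -3 -7.438 -2.951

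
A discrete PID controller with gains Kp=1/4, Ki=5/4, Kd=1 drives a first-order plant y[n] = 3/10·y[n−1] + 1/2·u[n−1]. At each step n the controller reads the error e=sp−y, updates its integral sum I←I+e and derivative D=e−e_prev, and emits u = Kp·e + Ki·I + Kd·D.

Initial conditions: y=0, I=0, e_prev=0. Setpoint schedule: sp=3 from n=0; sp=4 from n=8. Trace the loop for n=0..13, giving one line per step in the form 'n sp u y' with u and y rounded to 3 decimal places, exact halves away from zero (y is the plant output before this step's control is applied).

0 3 7.500 0.000
1 3 -1.125 3.750
2 3 9.656 0.563
3 3 -1.570 4.997
4 3 11.075 0.714
5 3 -2.945 5.752
6 3 12.400 0.253
7 3 -4.722 6.276
8 4 16.591 -0.478
9 4 -7.141 8.152
10 4 19.492 -1.125
11 4 -9.713 9.408
12 4 22.666 -2.034
13 4 -13.126 10.723

(exact arithmetic carried between steps; '≈' marks a value shown rounded to 6 d.p. or computed from one; I and e_prev carry over from the previous line; the table rounds u and y to 3 d.p., halves away from zero)
n=0: y=0, sp=3, e=sp−y=3; I=3, D=e−e_prev=3; u=1/4·3+5/4·3+1·3=7.5; next y=3/10·0+1/2·7.5=3.75
n=1: y=3.75, sp=3, e=sp−y=-0.75; I=2.25, D=e−e_prev=-3.75; u=1/4·(-0.75)+5/4·2.25+1·(-3.75)=-1.125; next y=3/10·3.75+1/2·(-1.125)=0.5625
n=2: y=0.5625, sp=3, e=sp−y=2.4375; I=4.6875, D=e−e_prev=3.1875; u=1/4·2.4375+5/4·4.6875+1·3.1875=9.65625; next y=3/10·0.5625+1/2·9.65625=4.996875
n=3: y=4.996875, sp=3, e=sp−y=-1.996875; I=2.690625, D=e−e_prev=-4.434375; u=1/4·(-1.996875)+5/4·2.690625+1·(-4.434375)≈-1.570313; next y=3/10·4.996875+1/2·(-1.570313)≈0.713906
n=4: y≈0.713906, sp=3, e=sp−y≈2.286094; I≈4.976719, D=e−e_prev≈4.282969; u=1/4·2.286094+5/4·4.976719+1·4.282969≈11.075391; next y=3/10·0.713906+1/2·11.075391≈5.751867
n=5: y≈5.751867, sp=3, e=sp−y≈-2.751867; I≈2.224852, D=e−e_prev≈-5.037961; u=1/4·(-2.751867)+5/4·2.224852+1·(-5.037961)≈-2.944863; next y=3/10·5.751867+1/2·(-2.944863)≈0.253129
n=6: y≈0.253129, sp=3, e=sp−y≈2.746871; I≈4.971723, D=e−e_prev≈5.498739; u=1/4·2.746871+5/4·4.971723+1·5.498739≈12.400110; next y=3/10·0.253129+1/2·12.400110≈6.275994
n=7: y≈6.275994, sp=3, e=sp−y≈-3.275994; I≈1.695729, D=e−e_prev≈-6.022865; u=1/4·(-3.275994)+5/4·1.695729+1·(-6.022865)≈-4.722202; next y=3/10·6.275994+1/2·(-4.722202)≈-0.478303
n=8: y≈-0.478303, sp=4, e=sp−y≈4.478303; I≈6.174032, D=e−e_prev≈7.754297; u=1/4·4.478303+5/4·6.174032+1·7.754297≈16.591413; next y=3/10·(-0.478303)+1/2·16.591413≈8.152215
n=9: y≈8.152215, sp=4, e=sp−y≈-4.152215; I≈2.021817, D=e−e_prev≈-8.630518; u=1/4·(-4.152215)+5/4·2.021817+1·(-8.630518)≈-7.141301; next y=3/10·8.152215+1/2·(-7.141301)≈-1.124986
n=10: y≈-1.124986, sp=4, e=sp−y≈5.124986; I≈7.146803, D=e−e_prev≈9.277201; u=1/4·5.124986+5/4·7.146803+1·9.277201≈19.491951; next y=3/10·(-1.124986)+1/2·19.491951≈9.408480
n=11: y≈9.408480, sp=4, e=sp−y≈-5.408480; I≈1.738323, D=e−e_prev≈-10.533466; u=1/4·(-5.408480)+5/4·1.738323+1·(-10.533466)≈-9.712682; next y=3/10·9.408480+1/2·(-9.712682)≈-2.033797
n=12: y≈-2.033797, sp=4, e=sp−y≈6.033797; I≈7.772120, D=e−e_prev≈11.442277; u=1/4·6.033797+5/4·7.772120+1·11.442277≈22.665876; next y=3/10·(-2.033797)+1/2·22.665876≈10.722799
n=13: y≈10.722799, sp=4, e=sp−y≈-6.722799; I≈1.049321, D=e−e_prev≈-12.756596; u=1/4·(-6.722799)+5/4·1.049321+1·(-12.756596)≈-13.125645; next y=3/10·10.722799+1/2·(-13.125645)≈-3.345983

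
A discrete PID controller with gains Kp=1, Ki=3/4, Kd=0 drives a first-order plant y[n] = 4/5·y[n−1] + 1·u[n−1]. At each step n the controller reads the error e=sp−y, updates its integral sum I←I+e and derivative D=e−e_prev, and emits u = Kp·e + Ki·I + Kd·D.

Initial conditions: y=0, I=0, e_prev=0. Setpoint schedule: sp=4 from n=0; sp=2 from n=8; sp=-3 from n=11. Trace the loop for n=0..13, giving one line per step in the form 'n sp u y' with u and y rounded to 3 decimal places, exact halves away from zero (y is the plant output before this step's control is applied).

0 4 7.000 0.000
1 4 -2.250 7.000
2 4 1.888 3.350
3 4 0.244 4.568
4 4 0.990 3.898
5 4 0.698 4.108
6 4 0.833 3.985
7 4 0.781 4.021
8 2 -2.694 3.998
9 2 1.922 0.504
10 2 -0.143 2.325
11 -3 -8.073 1.717
12 -3 3.118 -6.699
13 -3 -1.909 -2.242

(exact arithmetic carried between steps; '≈' marks a value shown rounded to 6 d.p. or computed from one; I and e_prev carry over from the previous line; the table rounds u and y to 3 d.p., halves away from zero)
n=0: y=0, sp=4, e=sp−y=4; I=4, D=e−e_prev=4; u=1·4+3/4·4+0·4=7; next y=4/5·0+1·7=7
n=1: y=7, sp=4, e=sp−y=-3; I=1, D=e−e_prev=-7; u=1·(-3)+3/4·1+0·(-7)=-2.25; next y=4/5·7+1·(-2.25)=3.35
n=2: y=3.35, sp=4, e=sp−y=0.65; I=1.65, D=e−e_prev=3.65; u=1·0.65+3/4·1.65+0·3.65=1.8875; next y=4/5·3.35+1·1.8875=4.5675
n=3: y=4.5675, sp=4, e=sp−y=-0.5675; I=1.0825, D=e−e_prev=-1.2175; u=1·(-0.5675)+3/4·1.0825+0·(-1.2175)=0.244375; next y=4/5·4.5675+1·0.244375=3.898375
n=4: y=3.898375, sp=4, e=sp−y=0.101625; I=1.184125, D=e−e_prev=0.669125; u=1·0.101625+3/4·1.184125+0·0.669125≈0.989719; next y=4/5·3.898375+1·0.989719≈4.108419
n=5: y≈4.108419, sp=4, e=sp−y≈-0.108419; I≈1.075706, D=e−e_prev≈-0.210044; u=1·(-0.108419)+3/4·1.075706+0·(-0.210044)≈0.698361; next y=4/5·4.108419+1·0.698361≈3.985096
n=6: y≈3.985096, sp=4, e=sp−y≈0.014904; I≈1.090610, D=e−e_prev≈0.123323; u=1·0.014904+3/4·1.090610+0·0.123323≈0.832862; next y=4/5·3.985096+1·0.832862≈4.020939
n=7: y≈4.020939, sp=4, e=sp−y≈-0.020939; I≈1.069672, D=e−e_prev≈-0.035843; u=1·(-0.020939)+3/4·1.069672+0·(-0.035843)≈0.781315; next y=4/5·4.020939+1·0.781315≈3.998066
n=8: y≈3.998066, sp=2, e=sp−y≈-1.998066; I≈-0.928394, D=e−e_prev≈-1.977128; u=1·(-1.998066)+3/4·(-0.928394)+0·(-1.977128)≈-2.694362; next y=4/5·3.998066+1·(-2.694362)≈0.504091
n=9: y≈0.504091, sp=2, e=sp−y≈1.495909; I≈0.567515, D=e−e_prev≈3.493975; u=1·1.495909+3/4·0.567515+0·3.493975≈1.921545; next y=4/5·0.504091+1·1.921545≈2.324818
n=10: y≈2.324818, sp=2, e=sp−y≈-0.324818; I≈0.242697, D=e−e_prev≈-1.820727; u=1·(-0.324818)+3/4·0.242697+0·(-1.820727)≈-0.142795; next y=4/5·2.324818+1·(-0.142795)≈1.717059
n=11: y≈1.717059, sp=-3, e=sp−y≈-4.717059; I≈-4.474362, D=e−e_prev≈-4.392241; u=1·(-4.717059)+3/4·(-4.474362)+0·(-4.392241)≈-8.072831; next y=4/5·1.717059+1·(-8.072831)≈-6.699183
n=12: y≈-6.699183, sp=-3, e=sp−y≈3.699183; I≈-0.775179, D=e−e_prev≈8.416243; u=1·3.699183+3/4·(-0.775179)+0·8.416243≈3.117799; next y=4/5·(-6.699183)+1·3.117799≈-2.241547
n=13: y≈-2.241547, sp=-3, e=sp−y≈-0.758453; I≈-1.533631, D=e−e_prev≈-4.457636; u=1·(-0.758453)+3/4·(-1.533631)+0·(-4.457636)≈-1.908676; next y=4/5·(-2.241547)+1·(-1.908676)≈-3.701914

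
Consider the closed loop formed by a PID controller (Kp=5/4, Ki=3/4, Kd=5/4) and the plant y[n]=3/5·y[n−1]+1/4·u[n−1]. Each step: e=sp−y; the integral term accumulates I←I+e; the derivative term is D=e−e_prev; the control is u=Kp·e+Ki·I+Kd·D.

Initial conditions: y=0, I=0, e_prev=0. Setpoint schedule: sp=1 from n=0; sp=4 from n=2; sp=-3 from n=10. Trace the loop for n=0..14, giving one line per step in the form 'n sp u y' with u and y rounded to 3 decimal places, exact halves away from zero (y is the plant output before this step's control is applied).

0 1 3.250 0.000
1 1 0.109 0.813
2 4 11.983 0.515
3 4 1.408 3.305
4 4 8.569 2.335
5 4 4.678 3.543
6 4 7.336 3.295
7 4 5.879 3.811
8 4 6.843 3.756
9 4 6.281 3.965
10 -3 -16.132 3.949
11 -3 5.628 -1.664
12 -3 -9.125 0.409
13 -3 -1.146 -2.036
14 -3 -6.641 -1.508

(exact arithmetic carried between steps; '≈' marks a value shown rounded to 6 d.p. or computed from one; I and e_prev carry over from the previous line; the table rounds u and y to 3 d.p., halves away from zero)
n=0: y=0, sp=1, e=sp−y=1; I=1, D=e−e_prev=1; u=5/4·1+3/4·1+5/4·1=3.25; next y=3/5·0+1/4·3.25=0.8125
n=1: y=0.8125, sp=1, e=sp−y=0.1875; I=1.1875, D=e−e_prev=-0.8125; u=5/4·0.1875+3/4·1.1875+5/4·(-0.8125)=0.109375; next y=3/5·0.8125+1/4·0.109375≈0.514844
n=2: y≈0.514844, sp=4, e=sp−y≈3.485156; I≈4.672656, D=e−e_prev≈3.297656; u=5/4·3.485156+3/4·4.672656+5/4·3.297656≈11.983008; next y=3/5·0.514844+1/4·11.983008≈3.304658
n=3: y≈3.304658, sp=4, e=sp−y≈0.695342; I≈5.367998, D=e−e_prev≈-2.789814; u=5/4·0.695342+3/4·5.367998+5/4·(-2.789814)≈1.407908; next y=3/5·3.304658+1/4·1.407908≈2.334772
n=4: y≈2.334772, sp=4, e=sp−y≈1.665228; I≈7.033226, D=e−e_prev≈0.969886; u=5/4·1.665228+3/4·7.033226+5/4·0.969886≈8.568813; next y=3/5·2.334772+1/4·8.568813≈3.543066
n=5: y≈3.543066, sp=4, e=sp−y≈0.456934; I≈7.490160, D=e−e_prev≈-1.208294; u=5/4·0.456934+3/4·7.490160+5/4·(-1.208294)≈4.678419; next y=3/5·3.543066+1/4·4.678419≈3.295445
n=6: y≈3.295445, sp=4, e=sp−y≈0.704555; I≈8.194715, D=e−e_prev≈0.247622; u=5/4·0.704555+3/4·8.194715+5/4·0.247622≈7.336258; next y=3/5·3.295445+1/4·7.336258≈3.811331
n=7: y≈3.811331, sp=4, e=sp−y≈0.188669; I≈8.383384, D=e−e_prev≈-0.515887; u=5/4·0.188669+3/4·8.383384+5/4·(-0.515887)≈5.878516; next y=3/5·3.811331+1/4·5.878516≈3.756428
n=8: y≈3.756428, sp=4, e=sp−y≈0.243572; I≈8.626956, D=e−e_prev≈0.054904; u=5/4·0.243572+3/4·8.626956+5/4·0.054904≈6.843312; next y=3/5·3.756428+1/4·6.843312≈3.964685
n=9: y≈3.964685, sp=4, e=sp−y≈0.035315; I≈8.662272, D=e−e_prev≈-0.208257; u=5/4·0.035315+3/4·8.662272+5/4·(-0.208257)≈6.280527; next y=3/5·3.964685+1/4·6.280527≈3.948942
n=10: y≈3.948942, sp=-3, e=sp−y≈-6.948942; I≈1.713329, D=e−e_prev≈-6.984258; u=5/4·(-6.948942)+3/4·1.713329+5/4·(-6.984258)≈-16.131503; next y=3/5·3.948942+1/4·(-16.131503)≈-1.663510
n=11: y≈-1.663510, sp=-3, e=sp−y≈-1.336490; I≈0.376840, D=e−e_prev≈5.612453; u=5/4·(-1.336490)+3/4·0.376840+5/4·5.612453≈5.627584; next y=3/5·(-1.663510)+1/4·5.627584≈0.408790
n=12: y≈0.408790, sp=-3, e=sp−y≈-3.408790; I≈-3.031950, D=e−e_prev≈-2.072300; u=5/4·(-3.408790)+3/4·(-3.031950)+5/4·(-2.072300)≈-9.125325; next y=3/5·0.408790+1/4·(-9.125325)≈-2.036057
n=13: y≈-2.036057, sp=-3, e=sp−y≈-0.963943; I≈-3.995893, D=e−e_prev≈2.444847; u=5/4·(-0.963943)+3/4·(-3.995893)+5/4·2.444847≈-1.145789; next y=3/5·(-2.036057)+1/4·(-1.145789)≈-1.508082
n=14: y≈-1.508082, sp=-3, e=sp−y≈-1.491918; I≈-5.487811, D=e−e_prev≈-0.527976; u=5/4·(-1.491918)+3/4·(-5.487811)+5/4·(-0.527976)≈-6.640726; next y=3/5·(-1.508082)+1/4·(-6.640726)≈-2.565030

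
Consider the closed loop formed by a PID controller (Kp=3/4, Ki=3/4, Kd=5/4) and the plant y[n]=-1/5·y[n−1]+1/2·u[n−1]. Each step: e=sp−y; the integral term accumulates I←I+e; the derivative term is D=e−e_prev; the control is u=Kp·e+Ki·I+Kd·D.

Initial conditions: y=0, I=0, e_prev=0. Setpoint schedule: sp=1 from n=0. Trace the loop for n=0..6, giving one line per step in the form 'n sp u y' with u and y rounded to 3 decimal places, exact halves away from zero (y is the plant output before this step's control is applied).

(exact arithmetic carried between steps; '≈' marks a value shown rounded to 6 d.p. or computed from one; I and e_prev carry over from the previous line; the table rounds u and y to 3 d.p., halves away from zero)
n=0: y=0, sp=1, e=sp−y=1; I=1, D=e−e_prev=1; u=3/4·1+3/4·1+5/4·1=2.75; next y=-1/5·0+1/2·2.75=1.375
n=1: y=1.375, sp=1, e=sp−y=-0.375; I=0.625, D=e−e_prev=-1.375; u=3/4·(-0.375)+3/4·0.625+5/4·(-1.375)=-1.53125; next y=-1/5·1.375+1/2·(-1.53125)=-1.040625
n=2: y=-1.040625, sp=1, e=sp−y=2.040625; I=2.665625, D=e−e_prev=2.415625; u=3/4·2.040625+3/4·2.665625+5/4·2.415625≈6.549219; next y=-1/5·(-1.040625)+1/2·6.549219≈3.482734
n=3: y≈3.482734, sp=1, e=sp−y≈-2.482734; I≈0.182891, D=e−e_prev≈-4.523359; u=3/4·(-2.482734)+3/4·0.182891+5/4·(-4.523359)≈-7.379082; next y=-1/5·3.482734+1/2·(-7.379082)≈-4.386088
n=4: y≈-4.386088, sp=1, e=sp−y≈5.386088; I≈5.568979, D=e−e_prev≈7.868822; u=3/4·5.386088+3/4·5.568979+5/4·7.868822≈18.052328; next y=-1/5·(-4.386088)+1/2·18.052328≈9.903381
n=5: y≈9.903381, sp=1, e=sp−y≈-8.903381; I≈-3.334403, D=e−e_prev≈-14.289469; u=3/4·(-8.903381)+3/4·(-3.334403)+5/4·(-14.289469)≈-27.040175; next y=-1/5·9.903381+1/2·(-27.040175)≈-15.500764
n=6: y≈-15.500764, sp=1, e=sp−y≈16.500764; I≈13.166361, D=e−e_prev≈25.404145; u=3/4·16.500764+3/4·13.166361+5/4·25.404145≈54.005525; next y=-1/5·(-15.500764)+1/2·54.005525≈30.102915

0 1 2.750 0.000
1 1 -1.531 1.375
2 1 6.549 -1.041
3 1 -7.379 3.483
4 1 18.052 -4.386
5 1 -27.040 9.903
6 1 54.006 -15.501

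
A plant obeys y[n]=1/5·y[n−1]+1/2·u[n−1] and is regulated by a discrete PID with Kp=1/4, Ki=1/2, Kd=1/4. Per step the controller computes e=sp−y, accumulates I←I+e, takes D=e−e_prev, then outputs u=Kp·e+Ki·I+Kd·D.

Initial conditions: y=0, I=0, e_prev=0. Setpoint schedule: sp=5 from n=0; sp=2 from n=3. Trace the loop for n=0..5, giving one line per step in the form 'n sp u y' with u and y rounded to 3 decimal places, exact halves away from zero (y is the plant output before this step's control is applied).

(exact arithmetic carried between steps; '≈' marks a value shown rounded to 6 d.p. or computed from one; I and e_prev carry over from the previous line; the table rounds u and y to 3 d.p., halves away from zero)
n=0: y=0, sp=5, e=sp−y=5; I=5, D=e−e_prev=5; u=1/4·5+1/2·5+1/4·5=5; next y=1/5·0+1/2·5=2.5
n=1: y=2.5, sp=5, e=sp−y=2.5; I=7.5, D=e−e_prev=-2.5; u=1/4·2.5+1/2·7.5+1/4·(-2.5)=3.75; next y=1/5·2.5+1/2·3.75=2.375
n=2: y=2.375, sp=5, e=sp−y=2.625; I=10.125, D=e−e_prev=0.125; u=1/4·2.625+1/2·10.125+1/4·0.125=5.75; next y=1/5·2.375+1/2·5.75=3.35
n=3: y=3.35, sp=2, e=sp−y=-1.35; I=8.775, D=e−e_prev=-3.975; u=1/4·(-1.35)+1/2·8.775+1/4·(-3.975)=3.05625; next y=1/5·3.35+1/2·3.05625=2.198125
n=4: y=2.198125, sp=2, e=sp−y=-0.198125; I=8.576875, D=e−e_prev=1.151875; u=1/4·(-0.198125)+1/2·8.576875+1/4·1.151875=4.526875; next y=1/5·2.198125+1/2·4.526875≈2.703063
n=5: y≈2.703063, sp=2, e=sp−y≈-0.703063; I≈7.873813, D=e−e_prev≈-0.504938; u=1/4·(-0.703063)+1/2·7.873813+1/4·(-0.504938)≈3.634906; next y=1/5·2.703063+1/2·3.634906≈2.358066

0 5 5.000 0.000
1 5 3.750 2.500
2 5 5.750 2.375
3 2 3.056 3.350
4 2 4.527 2.198
5 2 3.635 2.703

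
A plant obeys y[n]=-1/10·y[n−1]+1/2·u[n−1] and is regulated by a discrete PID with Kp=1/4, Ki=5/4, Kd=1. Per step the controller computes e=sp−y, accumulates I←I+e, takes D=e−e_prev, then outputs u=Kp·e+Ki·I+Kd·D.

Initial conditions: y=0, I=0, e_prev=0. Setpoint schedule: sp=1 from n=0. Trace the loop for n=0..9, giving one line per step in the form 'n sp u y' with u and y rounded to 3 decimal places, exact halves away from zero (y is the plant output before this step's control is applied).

(exact arithmetic carried between steps; '≈' marks a value shown rounded to 6 d.p. or computed from one; I and e_prev carry over from the previous line; the table rounds u and y to 3 d.p., halves away from zero)
n=0: y=0, sp=1, e=sp−y=1; I=1, D=e−e_prev=1; u=1/4·1+5/4·1+1·1=2.5; next y=-1/10·0+1/2·2.5=1.25
n=1: y=1.25, sp=1, e=sp−y=-0.25; I=0.75, D=e−e_prev=-1.25; u=1/4·(-0.25)+5/4·0.75+1·(-1.25)=-0.375; next y=-1/10·1.25+1/2·(-0.375)=-0.3125
n=2: y=-0.3125, sp=1, e=sp−y=1.3125; I=2.0625, D=e−e_prev=1.5625; u=1/4·1.3125+5/4·2.0625+1·1.5625=4.46875; next y=-1/10·(-0.3125)+1/2·4.46875=2.265625
n=3: y=2.265625, sp=1, e=sp−y=-1.265625; I=0.796875, D=e−e_prev=-2.578125; u=1/4·(-1.265625)+5/4·0.796875+1·(-2.578125)≈-1.898438; next y=-1/10·2.265625+1/2·(-1.898438)≈-1.175781
n=4: y≈-1.175781, sp=1, e=sp−y≈2.175781; I≈2.972656, D=e−e_prev≈3.441406; u=1/4·2.175781+5/4·2.972656+1·3.441406≈7.701172; next y=-1/10·(-1.175781)+1/2·7.701172≈3.968164
n=5: y≈3.968164, sp=1, e=sp−y≈-2.968164; I≈0.004492, D=e−e_prev≈-5.143945; u=1/4·(-2.968164)+5/4·0.004492+1·(-5.143945)≈-5.880371; next y=-1/10·3.968164+1/2·(-5.880371)≈-3.337002
n=6: y≈-3.337002, sp=1, e=sp−y≈4.337002; I≈4.341494, D=e−e_prev≈7.305166; u=1/4·4.337002+5/4·4.341494+1·7.305166≈13.816284; next y=-1/10·(-3.337002)+1/2·13.816284≈7.241842
n=7: y≈7.241842, sp=1, e=sp−y≈-6.241842; I≈-1.900348, D=e−e_prev≈-10.578844; u=1/4·(-6.241842)+5/4·(-1.900348)+1·(-10.578844)≈-14.514740; next y=-1/10·7.241842+1/2·(-14.514740)≈-7.981554
n=8: y≈-7.981554, sp=1, e=sp−y≈8.981554; I≈7.081206, D=e−e_prev≈15.223397; u=1/4·8.981554+5/4·7.081206+1·15.223397≈26.320293; next y=-1/10·(-7.981554)+1/2·26.320293≈13.958302
n=9: y≈13.958302, sp=1, e=sp−y≈-12.958302; I≈-5.877096, D=e−e_prev≈-21.939856; u=1/4·(-12.958302)+5/4·(-5.877096)+1·(-21.939856)≈-32.525801; next y=-1/10·13.958302+1/2·(-32.525801)≈-17.658731

0 1 2.500 0.000
1 1 -0.375 1.250
2 1 4.469 -0.313
3 1 -1.898 2.266
4 1 7.701 -1.176
5 1 -5.880 3.968
6 1 13.816 -3.337
7 1 -14.515 7.242
8 1 26.320 -7.982
9 1 -32.526 13.958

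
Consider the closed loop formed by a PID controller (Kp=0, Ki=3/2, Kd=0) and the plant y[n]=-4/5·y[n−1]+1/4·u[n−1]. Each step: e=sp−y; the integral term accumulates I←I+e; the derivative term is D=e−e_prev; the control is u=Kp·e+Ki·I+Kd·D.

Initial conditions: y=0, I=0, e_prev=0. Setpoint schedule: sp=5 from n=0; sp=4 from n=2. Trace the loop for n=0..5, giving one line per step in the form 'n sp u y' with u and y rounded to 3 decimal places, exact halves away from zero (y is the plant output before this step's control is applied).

(exact arithmetic carried between steps; '≈' marks a value shown rounded to 6 d.p. or computed from one; I and e_prev carry over from the previous line; the table rounds u and y to 3 d.p., halves away from zero)
n=0: y=0, sp=5, e=sp−y=5; I=5, D=e−e_prev=5; u=0·5+3/2·5+0·5=7.5; next y=-4/5·0+1/4·7.5=1.875
n=1: y=1.875, sp=5, e=sp−y=3.125; I=8.125, D=e−e_prev=-1.875; u=0·3.125+3/2·8.125+0·(-1.875)=12.1875; next y=-4/5·1.875+1/4·12.1875=1.546875
n=2: y=1.546875, sp=4, e=sp−y=2.453125; I=10.578125, D=e−e_prev=-0.671875; u=0·2.453125+3/2·10.578125+0·(-0.671875)≈15.867188; next y=-4/5·1.546875+1/4·15.867188≈2.729297
n=3: y≈2.729297, sp=4, e=sp−y≈1.270703; I≈11.848828, D=e−e_prev≈-1.182422; u=0·1.270703+3/2·11.848828+0·(-1.182422)≈17.773242; next y=-4/5·2.729297+1/4·17.773242≈2.259873
n=4: y≈2.259873, sp=4, e=sp−y≈1.740127; I≈13.588955, D=e−e_prev≈0.469424; u=0·1.740127+3/2·13.588955+0·0.469424≈20.383433; next y=-4/5·2.259873+1/4·20.383433≈3.287960
n=5: y≈3.287960, sp=4, e=sp−y≈0.712040; I≈14.300995, D=e−e_prev≈-1.028087; u=0·0.712040+3/2·14.300995+0·(-1.028087)≈21.451493; next y=-4/5·3.287960+1/4·21.451493≈2.732505

0 5 7.500 0.000
1 5 12.188 1.875
2 4 15.867 1.547
3 4 17.773 2.729
4 4 20.383 2.260
5 4 21.451 3.288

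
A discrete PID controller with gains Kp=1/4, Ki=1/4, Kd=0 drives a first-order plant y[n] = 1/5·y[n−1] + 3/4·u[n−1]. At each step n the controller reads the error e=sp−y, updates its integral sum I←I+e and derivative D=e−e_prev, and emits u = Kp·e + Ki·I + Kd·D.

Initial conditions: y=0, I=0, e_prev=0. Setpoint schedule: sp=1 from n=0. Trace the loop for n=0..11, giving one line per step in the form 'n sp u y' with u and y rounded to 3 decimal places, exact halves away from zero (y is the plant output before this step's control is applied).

0 1 0.500 0.000
1 1 0.563 0.375
2 1 0.658 0.497
3 1 0.736 0.593
4 1 0.799 0.670
5 1 0.850 0.733
6 1 0.891 0.784
7 1 0.924 0.825
8 1 0.952 0.858
9 1 0.973 0.885
10 1 0.991 0.907
11 1 1.006 0.925

(exact arithmetic carried between steps; '≈' marks a value shown rounded to 6 d.p. or computed from one; I and e_prev carry over from the previous line; the table rounds u and y to 3 d.p., halves away from zero)
n=0: y=0, sp=1, e=sp−y=1; I=1, D=e−e_prev=1; u=1/4·1+1/4·1+0·1=0.5; next y=1/5·0+3/4·0.5=0.375
n=1: y=0.375, sp=1, e=sp−y=0.625; I=1.625, D=e−e_prev=-0.375; u=1/4·0.625+1/4·1.625+0·(-0.375)=0.5625; next y=1/5·0.375+3/4·0.5625=0.496875
n=2: y=0.496875, sp=1, e=sp−y=0.503125; I=2.128125, D=e−e_prev=-0.121875; u=1/4·0.503125+1/4·2.128125+0·(-0.121875)≈0.657813; next y=1/5·0.496875+3/4·0.657813≈0.592734
n=3: y≈0.592734, sp=1, e=sp−y≈0.407266; I≈2.535391, D=e−e_prev≈-0.095859; u=1/4·0.407266+1/4·2.535391+0·(-0.095859)≈0.735664; next y=1/5·0.592734+3/4·0.735664≈0.670295
n=4: y≈0.670295, sp=1, e=sp−y≈0.329705; I≈2.865096, D=e−e_prev≈-0.077561; u=1/4·0.329705+1/4·2.865096+0·(-0.077561)≈0.798700; next y=1/5·0.670295+3/4·0.798700≈0.733084
n=5: y≈0.733084, sp=1, e=sp−y≈0.266916; I≈3.132012, D=e−e_prev≈-0.062789; u=1/4·0.266916+1/4·3.132012+0·(-0.062789)≈0.849732; next y=1/5·0.733084+3/4·0.849732≈0.783916
n=6: y≈0.783916, sp=1, e=sp−y≈0.216084; I≈3.348096, D=e−e_prev≈-0.050832; u=1/4·0.216084+1/4·3.348096+0·(-0.050832)≈0.891045; next y=1/5·0.783916+3/4·0.891045≈0.825067
n=7: y≈0.825067, sp=1, e=sp−y≈0.174933; I≈3.523029, D=e−e_prev≈-0.041151; u=1/4·0.174933+1/4·3.523029+0·(-0.041151)≈0.924491; next y=1/5·0.825067+3/4·0.924491≈0.858381
n=8: y≈0.858381, sp=1, e=sp−y≈0.141619; I≈3.664648, D=e−e_prev≈-0.033314; u=1/4·0.141619+1/4·3.664648+0·(-0.033314)≈0.951567; next y=1/5·0.858381+3/4·0.951567≈0.885351
n=9: y≈0.885351, sp=1, e=sp−y≈0.114649; I≈3.779296, D=e−e_prev≈-0.026970; u=1/4·0.114649+1/4·3.779296+0·(-0.026970)≈0.973486; next y=1/5·0.885351+3/4·0.973486≈0.907185
n=10: y≈0.907185, sp=1, e=sp−y≈0.092815; I≈3.872111, D=e−e_prev≈-0.021834; u=1/4·0.092815+1/4·3.872111+0·(-0.021834)≈0.991232; next y=1/5·0.907185+3/4·0.991232≈0.924861
n=11: y≈0.924861, sp=1, e=sp−y≈0.075139; I≈3.947251, D=e−e_prev≈-0.017676; u=1/4·0.075139+1/4·3.947251+0·(-0.017676)≈1.005598; next y=1/5·0.924861+3/4·1.005598≈0.939170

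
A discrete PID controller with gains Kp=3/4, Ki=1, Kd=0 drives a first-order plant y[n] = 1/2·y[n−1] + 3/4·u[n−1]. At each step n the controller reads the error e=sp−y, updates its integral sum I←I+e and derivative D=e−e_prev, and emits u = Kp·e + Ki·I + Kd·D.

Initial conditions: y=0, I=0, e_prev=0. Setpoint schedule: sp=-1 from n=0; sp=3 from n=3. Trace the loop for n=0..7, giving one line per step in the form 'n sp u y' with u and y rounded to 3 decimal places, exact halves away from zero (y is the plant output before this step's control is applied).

0 -1 -1.750 0.000
1 -1 -0.453 -1.313
2 -1 -0.694 -0.996
3 3 6.341 -1.019
4 3 1.146 4.247
5 3 2.111 2.983
6 3 1.967 3.075
7 3 2.001 3.013

(exact arithmetic carried between steps; '≈' marks a value shown rounded to 6 d.p. or computed from one; I and e_prev carry over from the previous line; the table rounds u and y to 3 d.p., halves away from zero)
n=0: y=0, sp=-1, e=sp−y=-1; I=-1, D=e−e_prev=-1; u=3/4·(-1)+1·(-1)+0·(-1)=-1.75; next y=1/2·0+3/4·(-1.75)=-1.3125
n=1: y=-1.3125, sp=-1, e=sp−y=0.3125; I=-0.6875, D=e−e_prev=1.3125; u=3/4·0.3125+1·(-0.6875)+0·1.3125=-0.453125; next y=1/2·(-1.3125)+3/4·(-0.453125)≈-0.996094
n=2: y≈-0.996094, sp=-1, e=sp−y≈-0.003906; I≈-0.691406, D=e−e_prev≈-0.316406; u=3/4·(-0.003906)+1·(-0.691406)+0·(-0.316406)≈-0.694336; next y=1/2·(-0.996094)+3/4·(-0.694336)≈-1.018799
n=3: y≈-1.018799, sp=3, e=sp−y≈4.018799; I≈3.327393, D=e−e_prev≈4.022705; u=3/4·4.018799+1·3.327393+0·4.022705≈6.341492; next y=1/2·(-1.018799)+3/4·6.341492≈4.246719
n=4: y≈4.246719, sp=3, e=sp−y≈-1.246719; I≈2.080673, D=e−e_prev≈-5.265518; u=3/4·(-1.246719)+1·2.080673+0·(-5.265518)≈1.145634; next y=1/2·4.246719+3/4·1.145634≈2.982585
n=5: y≈2.982585, sp=3, e=sp−y≈0.017415; I≈2.098088, D=e−e_prev≈1.264134; u=3/4·0.017415+1·2.098088+0·1.264134≈2.111150; next y=1/2·2.982585+3/4·2.111150≈3.074655
n=6: y≈3.074655, sp=3, e=sp−y≈-0.074655; I≈2.023434, D=e−e_prev≈-0.092070; u=3/4·(-0.074655)+1·2.023434+0·(-0.092070)≈1.967443; next y=1/2·3.074655+3/4·1.967443≈3.012909
n=7: y≈3.012909, sp=3, e=sp−y≈-0.012909; I≈2.010524, D=e−e_prev≈0.061745; u=3/4·(-0.012909)+1·2.010524+0·0.061745≈2.000842; next y=1/2·3.012909+3/4·2.000842≈3.007086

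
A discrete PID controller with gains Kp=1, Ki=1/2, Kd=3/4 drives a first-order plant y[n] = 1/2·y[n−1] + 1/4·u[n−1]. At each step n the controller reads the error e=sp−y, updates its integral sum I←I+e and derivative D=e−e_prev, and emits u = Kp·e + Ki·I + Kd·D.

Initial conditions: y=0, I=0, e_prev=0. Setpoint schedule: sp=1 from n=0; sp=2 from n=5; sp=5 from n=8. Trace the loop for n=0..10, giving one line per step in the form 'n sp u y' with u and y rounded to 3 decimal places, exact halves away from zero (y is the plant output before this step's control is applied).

0 1 2.250 0.000
1 1 0.734 0.563
2 1 1.595 0.465
3 1 1.415 0.631
4 1 1.638 0.669
5 2 3.914 0.744
6 2 2.484 1.351
7 2 3.385 1.296
8 5 10.000 1.494
9 5 5.708 3.247
10 5 8.341 3.051

(exact arithmetic carried between steps; '≈' marks a value shown rounded to 6 d.p. or computed from one; I and e_prev carry over from the previous line; the table rounds u and y to 3 d.p., halves away from zero)
n=0: y=0, sp=1, e=sp−y=1; I=1, D=e−e_prev=1; u=1·1+1/2·1+3/4·1=2.25; next y=1/2·0+1/4·2.25=0.5625
n=1: y=0.5625, sp=1, e=sp−y=0.4375; I=1.4375, D=e−e_prev=-0.5625; u=1·0.4375+1/2·1.4375+3/4·(-0.5625)=0.734375; next y=1/2·0.5625+1/4·0.734375≈0.464844
n=2: y≈0.464844, sp=1, e=sp−y≈0.535156; I≈1.972656, D=e−e_prev≈0.097656; u=1·0.535156+1/2·1.972656+3/4·0.097656≈1.594727; next y=1/2·0.464844+1/4·1.594727≈0.631104
n=3: y≈0.631104, sp=1, e=sp−y≈0.368896; I≈2.341553, D=e−e_prev≈-0.166260; u=1·0.368896+1/2·2.341553+3/4·(-0.166260)≈1.414978; next y=1/2·0.631104+1/4·1.414978≈0.669296
n=4: y≈0.669296, sp=1, e=sp−y≈0.330704; I≈2.672256, D=e−e_prev≈-0.038193; u=1·0.330704+1/2·2.672256+3/4·(-0.038193)≈1.638187; next y=1/2·0.669296+1/4·1.638187≈0.744195
n=5: y≈0.744195, sp=2, e=sp−y≈1.255805; I≈3.928061, D=e−e_prev≈0.925101; u=1·1.255805+1/2·3.928061+3/4·0.925101≈3.913662; next y=1/2·0.744195+1/4·3.913662≈1.350513
n=6: y≈1.350513, sp=2, e=sp−y≈0.649487; I≈4.577549, D=e−e_prev≈-0.606318; u=1·0.649487+1/2·4.577549+3/4·(-0.606318)≈2.483523; next y=1/2·1.350513+1/4·2.483523≈1.296137
n=7: y≈1.296137, sp=2, e=sp−y≈0.703863; I≈5.281411, D=e−e_prev≈0.054376; u=1·0.703863+1/2·5.281411+3/4·0.054376≈3.385350; next y=1/2·1.296137+1/4·3.385350≈1.494406
n=8: y≈1.494406, sp=5, e=sp−y≈3.505594; I≈8.787005, D=e−e_prev≈2.801731; u=1·3.505594+1/2·8.787005+3/4·2.801731≈10.000395; next y=1/2·1.494406+1/4·10.000395≈3.247302
n=9: y≈3.247302, sp=5, e=sp−y≈1.752698; I≈10.539703, D=e−e_prev≈-1.752896; u=1·1.752698+1/2·10.539703+3/4·(-1.752896)≈5.707878; next y=1/2·3.247302+1/4·5.707878≈3.050620
n=10: y≈3.050620, sp=5, e=sp−y≈1.949380; I≈12.489083, D=e−e_prev≈0.196681; u=1·1.949380+1/2·12.489083+3/4·0.196681≈8.341432; next y=1/2·3.050620+1/4·8.341432≈3.610668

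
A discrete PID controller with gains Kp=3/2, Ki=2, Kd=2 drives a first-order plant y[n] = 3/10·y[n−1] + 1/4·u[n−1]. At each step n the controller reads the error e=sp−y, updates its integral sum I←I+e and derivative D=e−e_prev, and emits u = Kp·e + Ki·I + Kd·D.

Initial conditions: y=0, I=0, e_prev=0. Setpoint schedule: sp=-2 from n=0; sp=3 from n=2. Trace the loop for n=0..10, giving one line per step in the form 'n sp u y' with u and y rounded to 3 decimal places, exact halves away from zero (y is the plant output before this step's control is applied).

(exact arithmetic carried between steps; '≈' marks a value shown rounded to 6 d.p. or computed from one; I and e_prev carry over from the previous line; the table rounds u and y to 3 d.p., halves away from zero)
n=0: y=0, sp=-2, e=sp−y=-2; I=-2, D=e−e_prev=-2; u=3/2·(-2)+2·(-2)+2·(-2)=-11; next y=3/10·0+1/4·(-11)=-2.75
n=1: y=-2.75, sp=-2, e=sp−y=0.75; I=-1.25, D=e−e_prev=2.75; u=3/2·0.75+2·(-1.25)+2·2.75=4.125; next y=3/10·(-2.75)+1/4·4.125=0.20625
n=2: y=0.20625, sp=3, e=sp−y=2.79375; I=1.54375, D=e−e_prev=2.04375; u=3/2·2.79375+2·1.54375+2·2.04375=11.365625; next y=3/10·0.20625+1/4·11.365625≈2.903281
n=3: y≈2.903281, sp=3, e=sp−y≈0.096719; I≈1.640469, D=e−e_prev≈-2.697031; u=3/2·0.096719+2·1.640469+2·(-2.697031)≈-1.968047; next y=3/10·2.903281+1/4·(-1.968047)≈0.378973
n=4: y≈0.378973, sp=3, e=sp−y≈2.621027; I≈4.261496, D=e−e_prev≈2.524309; u=3/2·2.621027+2·4.261496+2·2.524309≈17.503150; next y=3/10·0.378973+1/4·17.503150≈4.489479
n=5: y≈4.489479, sp=3, e=sp−y≈-1.489479; I≈2.772017, D=e−e_prev≈-4.110507; u=3/2·(-1.489479)+2·2.772017+2·(-4.110507)≈-4.911199; next y=3/10·4.489479+1/4·(-4.911199)≈0.119044
n=6: y≈0.119044, sp=3, e=sp−y≈2.880956; I≈5.652973, D=e−e_prev≈4.370435; u=3/2·2.880956+2·5.652973+2·4.370435≈24.368250; next y=3/10·0.119044+1/4·24.368250≈6.127776
n=7: y≈6.127776, sp=3, e=sp−y≈-3.127776; I≈2.525197, D=e−e_prev≈-6.008732; u=3/2·(-3.127776)+2·2.525197+2·(-6.008732)≈-11.658733; next y=3/10·6.127776+1/4·(-11.658733)≈-1.076351
n=8: y≈-1.076351, sp=3, e=sp−y≈4.076351; I≈6.601548, D=e−e_prev≈7.204126; u=3/2·4.076351+2·6.601548+2·7.204126≈33.725873; next y=3/10·(-1.076351)+1/4·33.725873≈8.108563
n=9: y≈8.108563, sp=3, e=sp−y≈-5.108563; I≈1.492984, D=e−e_prev≈-9.184914; u=3/2·(-5.108563)+2·1.492984+2·(-9.184914)≈-23.046704; next y=3/10·8.108563+1/4·(-23.046704)≈-3.329107
n=10: y≈-3.329107, sp=3, e=sp−y≈6.329107; I≈7.822091, D=e−e_prev≈11.437670; u=3/2·6.329107+2·7.822091+2·11.437670≈48.013183; next y=3/10·(-3.329107)+1/4·48.013183≈11.004564

0 -2 -11.000 0.000
1 -2 4.125 -2.750
2 3 11.366 0.206
3 3 -1.968 2.903
4 3 17.503 0.379
5 3 -4.911 4.489
6 3 24.368 0.119
7 3 -11.659 6.128
8 3 33.726 -1.076
9 3 -23.047 8.109
10 3 48.013 -3.329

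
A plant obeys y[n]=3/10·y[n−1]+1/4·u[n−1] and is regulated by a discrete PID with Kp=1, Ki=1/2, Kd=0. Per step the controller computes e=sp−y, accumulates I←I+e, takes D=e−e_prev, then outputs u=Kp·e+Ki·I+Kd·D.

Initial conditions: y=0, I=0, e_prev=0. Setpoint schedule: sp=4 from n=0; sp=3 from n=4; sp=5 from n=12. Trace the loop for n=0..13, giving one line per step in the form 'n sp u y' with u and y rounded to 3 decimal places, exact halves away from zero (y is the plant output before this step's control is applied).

0 4 6.000 0.000
1 4 5.750 1.500
2 4 6.419 1.888
3 4 7.050 2.171
4 3 6.100 2.414
5 3 6.640 2.249
6 3 6.887 2.335
7 3 7.089 2.422
8 3 7.263 2.499
9 3 7.413 2.565
10 3 7.544 2.623
11 3 7.658 2.673
12 5 10.756 2.716
13 5 10.717 3.504

(exact arithmetic carried between steps; '≈' marks a value shown rounded to 6 d.p. or computed from one; I and e_prev carry over from the previous line; the table rounds u and y to 3 d.p., halves away from zero)
n=0: y=0, sp=4, e=sp−y=4; I=4, D=e−e_prev=4; u=1·4+1/2·4+0·4=6; next y=3/10·0+1/4·6=1.5
n=1: y=1.5, sp=4, e=sp−y=2.5; I=6.5, D=e−e_prev=-1.5; u=1·2.5+1/2·6.5+0·(-1.5)=5.75; next y=3/10·1.5+1/4·5.75=1.8875
n=2: y=1.8875, sp=4, e=sp−y=2.1125; I=8.6125, D=e−e_prev=-0.3875; u=1·2.1125+1/2·8.6125+0·(-0.3875)=6.41875; next y=3/10·1.8875+1/4·6.41875≈2.170938
n=3: y≈2.170938, sp=4, e=sp−y≈1.829063; I≈10.441563, D=e−e_prev≈-0.283438; u=1·1.829063+1/2·10.441563+0·(-0.283438)≈7.049844; next y=3/10·2.170938+1/4·7.049844≈2.413742
n=4: y≈2.413742, sp=3, e=sp−y≈0.586258; I≈11.027820, D=e−e_prev≈-1.242805; u=1·0.586258+1/2·11.027820+0·(-1.242805)≈6.100168; next y=3/10·2.413742+1/4·6.100168≈2.249165
n=5: y≈2.249165, sp=3, e=sp−y≈0.750835; I≈11.778656, D=e−e_prev≈0.164578; u=1·0.750835+1/2·11.778656+0·0.164578≈6.640163; next y=3/10·2.249165+1/4·6.640163≈2.334790
n=6: y≈2.334790, sp=3, e=sp−y≈0.665210; I≈12.443865, D=e−e_prev≈-0.085626; u=1·0.665210+1/2·12.443865+0·(-0.085626)≈6.887143; next y=3/10·2.334790+1/4·6.887143≈2.422223
n=7: y≈2.422223, sp=3, e=sp−y≈0.577777; I≈13.021643, D=e−e_prev≈-0.087433; u=1·0.577777+1/2·13.021643+0·(-0.087433)≈7.088599; next y=3/10·2.422223+1/4·7.088599≈2.498816
n=8: y≈2.498816, sp=3, e=sp−y≈0.501184; I≈13.522826, D=e−e_prev≈-0.076594; u=1·0.501184+1/2·13.522826+0·(-0.076594)≈7.262597; next y=3/10·2.498816+1/4·7.262597≈2.565294
n=9: y≈2.565294, sp=3, e=sp−y≈0.434706; I≈13.957532, D=e−e_prev≈-0.066478; u=1·0.434706+1/2·13.957532+0·(-0.066478)≈7.413472; next y=3/10·2.565294+1/4·7.413472≈2.622956
n=10: y≈2.622956, sp=3, e=sp−y≈0.377044; I≈14.334576, D=e−e_prev≈-0.057662; u=1·0.377044+1/2·14.334576+0·(-0.057662)≈7.544332; next y=3/10·2.622956+1/4·7.544332≈2.672970
n=11: y≈2.672970, sp=3, e=sp−y≈0.327030; I≈14.661606, D=e−e_prev≈-0.050014; u=1·0.327030+1/2·14.661606+0·(-0.050014)≈7.657833; next y=3/10·2.672970+1/4·7.657833≈2.716349
n=12: y≈2.716349, sp=5, e=sp−y≈2.283651; I≈16.945257, D=e−e_prev≈1.956621; u=1·2.283651+1/2·16.945257+0·1.956621≈10.756279; next y=3/10·2.716349+1/4·10.756279≈3.503975
n=13: y≈3.503975, sp=5, e=sp−y≈1.496025; I≈18.441282, D=e−e_prev≈-0.787625; u=1·1.496025+1/2·18.441282+0·(-0.787625)≈10.716667; next y=3/10·3.503975+1/4·10.716667≈3.730359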